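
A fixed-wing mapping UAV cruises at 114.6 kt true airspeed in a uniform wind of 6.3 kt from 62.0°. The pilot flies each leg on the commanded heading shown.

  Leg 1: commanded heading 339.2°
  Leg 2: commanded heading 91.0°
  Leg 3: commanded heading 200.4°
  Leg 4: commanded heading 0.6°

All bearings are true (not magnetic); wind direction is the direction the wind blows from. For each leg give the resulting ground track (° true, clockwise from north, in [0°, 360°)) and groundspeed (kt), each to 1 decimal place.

Leg 1: track=336.1°, groundspeed=114.0 kt
Leg 2: track=92.6°, groundspeed=109.1 kt
Leg 3: track=202.4°, groundspeed=119.4 kt
Leg 4: track=357.8°, groundspeed=111.7 kt

Leg 1: heading 339.2°; drift -3.1° → track 336.1°, groundspeed 114.0 kt
Leg 2: heading 91.0°; drift +1.6° → track 92.6°, groundspeed 109.1 kt
Leg 3: heading 200.4°; drift +2.0° → track 202.4°, groundspeed 119.4 kt
Leg 4: heading 0.6°; drift -2.8° → track 357.8°, groundspeed 111.7 kt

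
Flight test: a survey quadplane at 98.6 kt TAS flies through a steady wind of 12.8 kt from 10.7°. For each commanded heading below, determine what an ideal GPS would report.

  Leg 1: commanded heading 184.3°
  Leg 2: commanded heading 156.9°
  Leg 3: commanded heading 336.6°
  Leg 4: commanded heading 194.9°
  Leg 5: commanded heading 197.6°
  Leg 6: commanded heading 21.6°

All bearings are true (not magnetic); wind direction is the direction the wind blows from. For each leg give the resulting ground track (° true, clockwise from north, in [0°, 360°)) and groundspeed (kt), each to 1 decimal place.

Leg 1: track=185.0°, groundspeed=111.3 kt
Leg 2: track=160.6°, groundspeed=109.5 kt
Leg 3: track=331.9°, groundspeed=88.3 kt
Leg 4: track=194.4°, groundspeed=111.4 kt
Leg 5: track=196.8°, groundspeed=111.3 kt
Leg 6: track=23.2°, groundspeed=86.1 kt

Leg 1: heading 184.3°; drift +0.7° → track 185.0°, groundspeed 111.3 kt
Leg 2: heading 156.9°; drift +3.7° → track 160.6°, groundspeed 109.5 kt
Leg 3: heading 336.6°; drift -4.7° → track 331.9°, groundspeed 88.3 kt
Leg 4: heading 194.9°; drift -0.5° → track 194.4°, groundspeed 111.4 kt
Leg 5: heading 197.6°; drift -0.8° → track 196.8°, groundspeed 111.3 kt
Leg 6: heading 21.6°; drift +1.6° → track 23.2°, groundspeed 86.1 kt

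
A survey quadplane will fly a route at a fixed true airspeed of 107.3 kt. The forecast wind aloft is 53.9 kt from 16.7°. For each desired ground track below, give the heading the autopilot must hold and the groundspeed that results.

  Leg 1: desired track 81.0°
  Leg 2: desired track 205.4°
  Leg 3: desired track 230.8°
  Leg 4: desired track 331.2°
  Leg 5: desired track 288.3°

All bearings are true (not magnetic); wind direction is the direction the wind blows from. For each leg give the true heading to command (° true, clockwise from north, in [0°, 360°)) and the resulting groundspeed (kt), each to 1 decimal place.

Leg 1: desired track 81.0°; wind correction -26.9° → command heading 54.1°, groundspeed 72.3 kt
Leg 2: desired track 205.4°; wind correction +4.4° → command heading 209.8°, groundspeed 160.3 kt
Leg 3: desired track 230.8°; wind correction +16.4° → command heading 247.2°, groundspeed 147.6 kt
Leg 4: desired track 331.2°; wind correction +21.0° → command heading 352.2°, groundspeed 62.4 kt
Leg 5: desired track 288.3°; wind correction +30.1° → command heading 318.4°, groundspeed 91.3 kt

Leg 1: heading=54.1°, groundspeed=72.3 kt
Leg 2: heading=209.8°, groundspeed=160.3 kt
Leg 3: heading=247.2°, groundspeed=147.6 kt
Leg 4: heading=352.2°, groundspeed=62.4 kt
Leg 5: heading=318.4°, groundspeed=91.3 kt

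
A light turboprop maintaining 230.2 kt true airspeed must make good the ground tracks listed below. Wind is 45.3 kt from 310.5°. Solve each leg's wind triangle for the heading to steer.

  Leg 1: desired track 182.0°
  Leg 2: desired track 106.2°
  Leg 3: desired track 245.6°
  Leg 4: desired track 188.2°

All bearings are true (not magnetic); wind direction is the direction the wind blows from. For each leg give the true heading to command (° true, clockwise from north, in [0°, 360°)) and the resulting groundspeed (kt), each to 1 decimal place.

Leg 1: heading=190.9°, groundspeed=255.7 kt
Leg 2: heading=101.6°, groundspeed=270.7 kt
Leg 3: heading=255.9°, groundspeed=207.3 kt
Leg 4: heading=197.8°, groundspeed=251.2 kt

Leg 1: desired track 182.0°; wind correction +8.9° → command heading 190.9°, groundspeed 255.7 kt
Leg 2: desired track 106.2°; wind correction -4.6° → command heading 101.6°, groundspeed 270.7 kt
Leg 3: desired track 245.6°; wind correction +10.3° → command heading 255.9°, groundspeed 207.3 kt
Leg 4: desired track 188.2°; wind correction +9.6° → command heading 197.8°, groundspeed 251.2 kt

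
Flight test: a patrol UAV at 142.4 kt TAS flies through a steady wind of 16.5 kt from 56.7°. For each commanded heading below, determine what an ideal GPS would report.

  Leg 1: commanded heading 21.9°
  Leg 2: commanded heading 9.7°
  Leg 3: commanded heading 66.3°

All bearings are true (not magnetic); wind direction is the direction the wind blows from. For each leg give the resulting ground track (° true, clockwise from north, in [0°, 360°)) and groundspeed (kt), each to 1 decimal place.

Leg 1: heading 21.9°; drift -4.2° → track 17.7°, groundspeed 129.2 kt
Leg 2: heading 9.7°; drift -5.3° → track 4.4°, groundspeed 131.7 kt
Leg 3: heading 66.3°; drift +1.2° → track 67.5°, groundspeed 126.2 kt

Leg 1: track=17.7°, groundspeed=129.2 kt
Leg 2: track=4.4°, groundspeed=131.7 kt
Leg 3: track=67.5°, groundspeed=126.2 kt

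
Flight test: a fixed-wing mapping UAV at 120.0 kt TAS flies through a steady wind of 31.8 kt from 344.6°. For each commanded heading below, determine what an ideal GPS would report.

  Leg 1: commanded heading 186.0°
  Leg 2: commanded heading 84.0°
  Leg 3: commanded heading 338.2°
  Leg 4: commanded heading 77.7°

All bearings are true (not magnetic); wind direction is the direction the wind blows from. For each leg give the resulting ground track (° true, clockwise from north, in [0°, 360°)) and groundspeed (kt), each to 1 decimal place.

Leg 1: track=181.6°, groundspeed=150.1 kt
Leg 2: track=98.1°, groundspeed=129.1 kt
Leg 3: track=335.9°, groundspeed=88.5 kt
Leg 4: track=92.3°, groundspeed=125.8 kt

Leg 1: heading 186.0°; drift -4.4° → track 181.6°, groundspeed 150.1 kt
Leg 2: heading 84.0°; drift +14.1° → track 98.1°, groundspeed 129.1 kt
Leg 3: heading 338.2°; drift -2.3° → track 335.9°, groundspeed 88.5 kt
Leg 4: heading 77.7°; drift +14.6° → track 92.3°, groundspeed 125.8 kt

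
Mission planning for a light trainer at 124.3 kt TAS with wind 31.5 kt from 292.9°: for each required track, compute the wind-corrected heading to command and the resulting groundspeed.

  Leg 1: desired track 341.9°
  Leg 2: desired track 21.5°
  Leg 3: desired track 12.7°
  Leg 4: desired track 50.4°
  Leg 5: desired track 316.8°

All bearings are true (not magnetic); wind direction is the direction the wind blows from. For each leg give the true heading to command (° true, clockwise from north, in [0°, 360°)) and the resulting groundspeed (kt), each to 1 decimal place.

Leg 1: heading=330.9°, groundspeed=101.3 kt
Leg 2: heading=6.8°, groundspeed=119.5 kt
Leg 3: heading=358.3°, groundspeed=114.8 kt
Leg 4: heading=37.4°, groundspeed=135.7 kt
Leg 5: heading=310.9°, groundspeed=94.8 kt

Leg 1: desired track 341.9°; wind correction -11.0° → command heading 330.9°, groundspeed 101.3 kt
Leg 2: desired track 21.5°; wind correction -14.7° → command heading 6.8°, groundspeed 119.5 kt
Leg 3: desired track 12.7°; wind correction -14.4° → command heading 358.3°, groundspeed 114.8 kt
Leg 4: desired track 50.4°; wind correction -13.0° → command heading 37.4°, groundspeed 135.7 kt
Leg 5: desired track 316.8°; wind correction -5.9° → command heading 310.9°, groundspeed 94.8 kt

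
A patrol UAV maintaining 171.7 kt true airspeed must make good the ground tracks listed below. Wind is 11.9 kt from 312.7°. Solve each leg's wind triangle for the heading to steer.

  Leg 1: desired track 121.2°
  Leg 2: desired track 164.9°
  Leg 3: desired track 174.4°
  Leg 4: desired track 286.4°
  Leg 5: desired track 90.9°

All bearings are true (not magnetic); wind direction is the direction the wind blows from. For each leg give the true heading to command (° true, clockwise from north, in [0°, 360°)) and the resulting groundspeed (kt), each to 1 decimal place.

Leg 1: desired track 121.2°; wind correction -0.8° → command heading 120.4°, groundspeed 183.3 kt
Leg 2: desired track 164.9°; wind correction +2.1° → command heading 167.0°, groundspeed 181.7 kt
Leg 3: desired track 174.4°; wind correction +2.6° → command heading 177.0°, groundspeed 180.4 kt
Leg 4: desired track 286.4°; wind correction +1.8° → command heading 288.2°, groundspeed 161.0 kt
Leg 5: desired track 90.9°; wind correction -2.6° → command heading 88.3°, groundspeed 180.4 kt

Leg 1: heading=120.4°, groundspeed=183.3 kt
Leg 2: heading=167.0°, groundspeed=181.7 kt
Leg 3: heading=177.0°, groundspeed=180.4 kt
Leg 4: heading=288.2°, groundspeed=161.0 kt
Leg 5: heading=88.3°, groundspeed=180.4 kt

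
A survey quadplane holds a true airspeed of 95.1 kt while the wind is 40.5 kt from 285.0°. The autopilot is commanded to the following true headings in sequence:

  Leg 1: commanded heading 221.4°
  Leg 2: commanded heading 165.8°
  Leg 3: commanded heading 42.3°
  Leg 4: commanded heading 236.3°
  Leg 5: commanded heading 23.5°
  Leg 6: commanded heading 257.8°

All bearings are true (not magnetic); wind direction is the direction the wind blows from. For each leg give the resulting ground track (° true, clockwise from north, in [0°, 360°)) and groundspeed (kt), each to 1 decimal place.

Leg 1: heading 221.4°; drift -25.2° → track 196.2°, groundspeed 85.2 kt
Leg 2: heading 165.8°; drift -17.1° → track 148.7°, groundspeed 120.2 kt
Leg 3: heading 42.3°; drift +17.6° → track 59.9°, groundspeed 119.2 kt
Leg 4: heading 236.3°; drift -24.0° → track 212.3°, groundspeed 74.8 kt
Leg 5: heading 23.5°; drift +21.6° → track 45.1°, groundspeed 108.7 kt
Leg 6: heading 257.8°; drift -17.4° → track 240.4°, groundspeed 61.9 kt

Leg 1: track=196.2°, groundspeed=85.2 kt
Leg 2: track=148.7°, groundspeed=120.2 kt
Leg 3: track=59.9°, groundspeed=119.2 kt
Leg 4: track=212.3°, groundspeed=74.8 kt
Leg 5: track=45.1°, groundspeed=108.7 kt
Leg 6: track=240.4°, groundspeed=61.9 kt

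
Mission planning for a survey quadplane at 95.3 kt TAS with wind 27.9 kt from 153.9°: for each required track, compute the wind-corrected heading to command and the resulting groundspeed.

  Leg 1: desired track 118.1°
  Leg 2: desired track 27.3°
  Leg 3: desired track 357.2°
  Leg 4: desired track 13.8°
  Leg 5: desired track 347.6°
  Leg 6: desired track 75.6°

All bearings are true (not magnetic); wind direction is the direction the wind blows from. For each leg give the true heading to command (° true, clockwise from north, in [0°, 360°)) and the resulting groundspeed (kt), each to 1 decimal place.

Leg 1: desired track 118.1°; wind correction +9.9° → command heading 128.0°, groundspeed 71.3 kt
Leg 2: desired track 27.3°; wind correction +13.6° → command heading 40.9°, groundspeed 109.3 kt
Leg 3: desired track 357.2°; wind correction +6.6° → command heading 3.8°, groundspeed 120.3 kt
Leg 4: desired track 13.8°; wind correction +10.8° → command heading 24.6°, groundspeed 115.0 kt
Leg 5: desired track 347.6°; wind correction +4.0° → command heading 351.6°, groundspeed 122.2 kt
Leg 6: desired track 75.6°; wind correction +16.7° → command heading 92.3°, groundspeed 85.6 kt

Leg 1: heading=128.0°, groundspeed=71.3 kt
Leg 2: heading=40.9°, groundspeed=109.3 kt
Leg 3: heading=3.8°, groundspeed=120.3 kt
Leg 4: heading=24.6°, groundspeed=115.0 kt
Leg 5: heading=351.6°, groundspeed=122.2 kt
Leg 6: heading=92.3°, groundspeed=85.6 kt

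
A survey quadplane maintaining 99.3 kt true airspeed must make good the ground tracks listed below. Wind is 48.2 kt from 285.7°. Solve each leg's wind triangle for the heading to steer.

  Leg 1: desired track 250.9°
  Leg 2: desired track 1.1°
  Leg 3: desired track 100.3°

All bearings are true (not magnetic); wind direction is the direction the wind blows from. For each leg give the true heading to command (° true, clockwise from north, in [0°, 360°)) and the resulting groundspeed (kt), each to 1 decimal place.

Leg 1: desired track 250.9°; wind correction +16.1° → command heading 267.0°, groundspeed 55.8 kt
Leg 2: desired track 1.1°; wind correction -28.0° → command heading 333.1°, groundspeed 75.5 kt
Leg 3: desired track 100.3°; wind correction -2.6° → command heading 97.7°, groundspeed 147.2 kt

Leg 1: heading=267.0°, groundspeed=55.8 kt
Leg 2: heading=333.1°, groundspeed=75.5 kt
Leg 3: heading=97.7°, groundspeed=147.2 kt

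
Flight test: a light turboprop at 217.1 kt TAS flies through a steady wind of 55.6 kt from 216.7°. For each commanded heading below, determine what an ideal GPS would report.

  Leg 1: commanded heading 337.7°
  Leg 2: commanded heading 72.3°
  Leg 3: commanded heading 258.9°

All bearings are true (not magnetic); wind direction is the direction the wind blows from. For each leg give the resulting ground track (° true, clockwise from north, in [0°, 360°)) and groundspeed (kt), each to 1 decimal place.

Leg 1: heading 337.7°; drift +11.0° → track 348.7°, groundspeed 250.3 kt
Leg 2: heading 72.3°; drift -7.0° → track 65.3°, groundspeed 264.3 kt
Leg 3: heading 258.9°; drift +12.0° → track 270.9°, groundspeed 179.8 kt

Leg 1: track=348.7°, groundspeed=250.3 kt
Leg 2: track=65.3°, groundspeed=264.3 kt
Leg 3: track=270.9°, groundspeed=179.8 kt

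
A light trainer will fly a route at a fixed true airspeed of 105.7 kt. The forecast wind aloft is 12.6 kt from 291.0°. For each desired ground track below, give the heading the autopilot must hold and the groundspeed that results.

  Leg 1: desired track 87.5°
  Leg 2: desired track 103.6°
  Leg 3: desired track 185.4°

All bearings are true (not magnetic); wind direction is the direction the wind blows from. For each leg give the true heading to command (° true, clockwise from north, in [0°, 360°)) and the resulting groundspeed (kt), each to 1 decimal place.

Leg 1: heading=84.8°, groundspeed=117.1 kt
Leg 2: heading=102.7°, groundspeed=118.2 kt
Leg 3: heading=192.0°, groundspeed=108.4 kt

Leg 1: desired track 87.5°; wind correction -2.7° → command heading 84.8°, groundspeed 117.1 kt
Leg 2: desired track 103.6°; wind correction -0.9° → command heading 102.7°, groundspeed 118.2 kt
Leg 3: desired track 185.4°; wind correction +6.6° → command heading 192.0°, groundspeed 108.4 kt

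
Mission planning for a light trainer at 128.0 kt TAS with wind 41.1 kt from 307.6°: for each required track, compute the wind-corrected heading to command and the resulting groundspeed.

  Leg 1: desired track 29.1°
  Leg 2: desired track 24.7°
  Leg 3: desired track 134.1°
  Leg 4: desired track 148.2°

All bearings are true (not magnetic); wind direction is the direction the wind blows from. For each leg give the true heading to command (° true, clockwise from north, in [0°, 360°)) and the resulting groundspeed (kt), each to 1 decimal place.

Leg 1: heading=10.6°, groundspeed=115.3 kt
Leg 2: heading=6.5°, groundspeed=112.4 kt
Leg 3: heading=136.2°, groundspeed=168.8 kt
Leg 4: heading=154.7°, groundspeed=165.7 kt

Leg 1: desired track 29.1°; wind correction -18.5° → command heading 10.6°, groundspeed 115.3 kt
Leg 2: desired track 24.7°; wind correction -18.2° → command heading 6.5°, groundspeed 112.4 kt
Leg 3: desired track 134.1°; wind correction +2.1° → command heading 136.2°, groundspeed 168.8 kt
Leg 4: desired track 148.2°; wind correction +6.5° → command heading 154.7°, groundspeed 165.7 kt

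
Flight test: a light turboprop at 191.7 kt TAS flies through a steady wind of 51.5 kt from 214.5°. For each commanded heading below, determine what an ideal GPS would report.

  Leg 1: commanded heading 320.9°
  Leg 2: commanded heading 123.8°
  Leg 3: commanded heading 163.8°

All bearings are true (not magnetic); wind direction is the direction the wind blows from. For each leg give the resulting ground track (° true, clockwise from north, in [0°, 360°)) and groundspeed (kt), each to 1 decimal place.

Leg 1: heading 320.9°; drift +13.5° → track 334.4°, groundspeed 212.1 kt
Leg 2: heading 123.8°; drift -15.0° → track 108.8°, groundspeed 199.1 kt
Leg 3: heading 163.8°; drift -14.1° → track 149.7°, groundspeed 164.0 kt

Leg 1: track=334.4°, groundspeed=212.1 kt
Leg 2: track=108.8°, groundspeed=199.1 kt
Leg 3: track=149.7°, groundspeed=164.0 kt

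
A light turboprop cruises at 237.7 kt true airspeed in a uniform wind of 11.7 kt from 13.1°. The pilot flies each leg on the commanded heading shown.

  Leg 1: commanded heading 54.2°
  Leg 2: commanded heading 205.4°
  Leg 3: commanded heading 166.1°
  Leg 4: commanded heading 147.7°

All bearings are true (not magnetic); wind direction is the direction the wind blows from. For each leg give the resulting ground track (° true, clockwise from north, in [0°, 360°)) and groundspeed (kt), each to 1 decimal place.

Leg 1: track=56.1°, groundspeed=229.0 kt
Leg 2: track=204.8°, groundspeed=249.1 kt
Leg 3: track=167.3°, groundspeed=248.2 kt
Leg 4: track=149.6°, groundspeed=246.1 kt

Leg 1: heading 54.2°; drift +1.9° → track 56.1°, groundspeed 229.0 kt
Leg 2: heading 205.4°; drift -0.6° → track 204.8°, groundspeed 249.1 kt
Leg 3: heading 166.1°; drift +1.2° → track 167.3°, groundspeed 248.2 kt
Leg 4: heading 147.7°; drift +1.9° → track 149.6°, groundspeed 246.1 kt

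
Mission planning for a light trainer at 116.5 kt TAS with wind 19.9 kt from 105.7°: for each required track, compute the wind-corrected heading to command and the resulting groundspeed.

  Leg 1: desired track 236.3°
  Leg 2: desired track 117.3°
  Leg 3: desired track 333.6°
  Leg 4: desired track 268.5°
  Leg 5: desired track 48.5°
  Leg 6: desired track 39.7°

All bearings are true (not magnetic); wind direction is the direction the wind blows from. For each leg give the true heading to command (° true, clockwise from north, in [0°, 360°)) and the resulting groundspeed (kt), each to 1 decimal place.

Leg 1: heading=228.8°, groundspeed=128.5 kt
Leg 2: heading=115.3°, groundspeed=96.9 kt
Leg 3: heading=340.9°, groundspeed=128.9 kt
Leg 4: heading=265.6°, groundspeed=135.4 kt
Leg 5: heading=56.8°, groundspeed=104.5 kt
Leg 6: heading=48.7°, groundspeed=107.0 kt

Leg 1: desired track 236.3°; wind correction -7.5° → command heading 228.8°, groundspeed 128.5 kt
Leg 2: desired track 117.3°; wind correction -2.0° → command heading 115.3°, groundspeed 96.9 kt
Leg 3: desired track 333.6°; wind correction +7.3° → command heading 340.9°, groundspeed 128.9 kt
Leg 4: desired track 268.5°; wind correction -2.9° → command heading 265.6°, groundspeed 135.4 kt
Leg 5: desired track 48.5°; wind correction +8.3° → command heading 56.8°, groundspeed 104.5 kt
Leg 6: desired track 39.7°; wind correction +9.0° → command heading 48.7°, groundspeed 107.0 kt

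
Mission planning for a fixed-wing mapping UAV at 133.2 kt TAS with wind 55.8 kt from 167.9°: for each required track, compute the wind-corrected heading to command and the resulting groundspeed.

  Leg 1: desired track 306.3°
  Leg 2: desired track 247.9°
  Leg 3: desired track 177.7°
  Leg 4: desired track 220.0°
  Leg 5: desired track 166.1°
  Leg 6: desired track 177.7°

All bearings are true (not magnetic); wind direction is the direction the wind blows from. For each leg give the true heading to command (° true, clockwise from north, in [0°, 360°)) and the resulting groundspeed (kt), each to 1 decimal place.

Leg 1: desired track 306.3°; wind correction -16.1° → command heading 290.2°, groundspeed 169.7 kt
Leg 2: desired track 247.9°; wind correction -24.4° → command heading 223.5°, groundspeed 111.6 kt
Leg 3: desired track 177.7°; wind correction -4.1° → command heading 173.6°, groundspeed 77.9 kt
Leg 4: desired track 220.0°; wind correction -19.3° → command heading 200.7°, groundspeed 91.4 kt
Leg 5: desired track 166.1°; wind correction +0.8° → command heading 166.9°, groundspeed 77.4 kt
Leg 6: desired track 177.7°; wind correction -4.1° → command heading 173.6°, groundspeed 77.9 kt

Leg 1: heading=290.2°, groundspeed=169.7 kt
Leg 2: heading=223.5°, groundspeed=111.6 kt
Leg 3: heading=173.6°, groundspeed=77.9 kt
Leg 4: heading=200.7°, groundspeed=91.4 kt
Leg 5: heading=166.9°, groundspeed=77.4 kt
Leg 6: heading=173.6°, groundspeed=77.9 kt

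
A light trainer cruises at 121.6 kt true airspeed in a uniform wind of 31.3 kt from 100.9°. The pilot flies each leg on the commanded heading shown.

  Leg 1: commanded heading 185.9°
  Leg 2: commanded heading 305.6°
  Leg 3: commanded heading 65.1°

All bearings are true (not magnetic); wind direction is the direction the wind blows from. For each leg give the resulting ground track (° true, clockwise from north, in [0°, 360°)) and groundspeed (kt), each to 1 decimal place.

Leg 1: heading 185.9°; drift +14.7° → track 200.6°, groundspeed 122.9 kt
Leg 2: heading 305.6°; drift -5.0° → track 300.6°, groundspeed 150.6 kt
Leg 3: heading 65.1°; drift -10.8° → track 54.3°, groundspeed 97.9 kt

Leg 1: track=200.6°, groundspeed=122.9 kt
Leg 2: track=300.6°, groundspeed=150.6 kt
Leg 3: track=54.3°, groundspeed=97.9 kt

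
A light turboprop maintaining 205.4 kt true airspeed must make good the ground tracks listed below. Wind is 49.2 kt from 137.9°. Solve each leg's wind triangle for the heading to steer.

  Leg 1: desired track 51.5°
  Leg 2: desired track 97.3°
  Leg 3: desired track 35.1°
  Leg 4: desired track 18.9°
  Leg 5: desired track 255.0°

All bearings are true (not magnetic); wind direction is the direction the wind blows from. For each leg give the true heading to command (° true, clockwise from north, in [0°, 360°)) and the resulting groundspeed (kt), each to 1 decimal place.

Leg 1: desired track 51.5°; wind correction +13.8° → command heading 65.3°, groundspeed 196.4 kt
Leg 2: desired track 97.3°; wind correction +9.0° → command heading 106.3°, groundspeed 165.5 kt
Leg 3: desired track 35.1°; wind correction +13.5° → command heading 48.6°, groundspeed 210.6 kt
Leg 4: desired track 18.9°; wind correction +12.1° → command heading 31.0°, groundspeed 224.7 kt
Leg 5: desired track 255.0°; wind correction -12.3° → command heading 242.7°, groundspeed 223.1 kt

Leg 1: heading=65.3°, groundspeed=196.4 kt
Leg 2: heading=106.3°, groundspeed=165.5 kt
Leg 3: heading=48.6°, groundspeed=210.6 kt
Leg 4: heading=31.0°, groundspeed=224.7 kt
Leg 5: heading=242.7°, groundspeed=223.1 kt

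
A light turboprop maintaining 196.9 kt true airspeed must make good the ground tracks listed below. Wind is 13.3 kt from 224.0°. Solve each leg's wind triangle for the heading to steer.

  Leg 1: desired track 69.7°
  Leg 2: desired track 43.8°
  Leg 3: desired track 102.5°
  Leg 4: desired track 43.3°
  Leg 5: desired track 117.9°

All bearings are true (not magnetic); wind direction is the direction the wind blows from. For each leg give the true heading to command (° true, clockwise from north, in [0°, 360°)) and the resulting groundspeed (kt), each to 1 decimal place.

Leg 1: heading=71.4°, groundspeed=208.8 kt
Leg 2: heading=43.8°, groundspeed=210.2 kt
Leg 3: heading=105.8°, groundspeed=203.5 kt
Leg 4: heading=43.3°, groundspeed=210.2 kt
Leg 5: heading=121.6°, groundspeed=200.2 kt

Leg 1: desired track 69.7°; wind correction +1.7° → command heading 71.4°, groundspeed 208.8 kt
Leg 2: desired track 43.8°; wind correction +0.0° → command heading 43.8°, groundspeed 210.2 kt
Leg 3: desired track 102.5°; wind correction +3.3° → command heading 105.8°, groundspeed 203.5 kt
Leg 4: desired track 43.3°; wind correction +0.0° → command heading 43.3°, groundspeed 210.2 kt
Leg 5: desired track 117.9°; wind correction +3.7° → command heading 121.6°, groundspeed 200.2 kt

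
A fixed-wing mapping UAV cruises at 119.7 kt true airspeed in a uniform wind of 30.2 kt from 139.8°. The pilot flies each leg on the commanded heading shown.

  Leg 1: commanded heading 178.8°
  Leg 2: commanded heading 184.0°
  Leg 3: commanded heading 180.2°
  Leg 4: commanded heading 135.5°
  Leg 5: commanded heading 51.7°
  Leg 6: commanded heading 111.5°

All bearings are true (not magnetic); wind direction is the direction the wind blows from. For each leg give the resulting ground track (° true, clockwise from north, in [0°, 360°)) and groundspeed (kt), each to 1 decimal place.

Leg 1: heading 178.8°; drift +11.2° → track 190.0°, groundspeed 98.1 kt
Leg 2: heading 184.0°; drift +12.1° → track 196.1°, groundspeed 100.3 kt
Leg 3: heading 180.2°; drift +11.4° → track 191.6°, groundspeed 98.7 kt
Leg 4: heading 135.5°; drift -1.4° → track 134.1°, groundspeed 89.6 kt
Leg 5: heading 51.7°; drift -14.3° → track 37.4°, groundspeed 122.5 kt
Leg 6: heading 111.5°; drift -8.7° → track 102.8°, groundspeed 94.2 kt

Leg 1: track=190.0°, groundspeed=98.1 kt
Leg 2: track=196.1°, groundspeed=100.3 kt
Leg 3: track=191.6°, groundspeed=98.7 kt
Leg 4: track=134.1°, groundspeed=89.6 kt
Leg 5: track=37.4°, groundspeed=122.5 kt
Leg 6: track=102.8°, groundspeed=94.2 kt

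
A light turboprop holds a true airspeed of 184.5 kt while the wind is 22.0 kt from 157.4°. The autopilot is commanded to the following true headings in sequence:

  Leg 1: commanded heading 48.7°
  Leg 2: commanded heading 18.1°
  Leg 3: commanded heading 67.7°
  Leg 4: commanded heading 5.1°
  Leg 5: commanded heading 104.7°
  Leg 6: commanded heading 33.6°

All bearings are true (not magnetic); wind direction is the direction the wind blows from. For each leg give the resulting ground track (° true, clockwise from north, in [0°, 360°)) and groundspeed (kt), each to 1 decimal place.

Leg 1: track=42.5°, groundspeed=192.7 kt
Leg 2: track=14.0°, groundspeed=201.7 kt
Leg 3: track=60.9°, groundspeed=185.7 kt
Leg 4: track=2.2°, groundspeed=204.2 kt
Leg 5: track=98.9°, groundspeed=172.1 kt
Leg 6: track=28.3°, groundspeed=197.6 kt

Leg 1: heading 48.7°; drift -6.2° → track 42.5°, groundspeed 192.7 kt
Leg 2: heading 18.1°; drift -4.1° → track 14.0°, groundspeed 201.7 kt
Leg 3: heading 67.7°; drift -6.8° → track 60.9°, groundspeed 185.7 kt
Leg 4: heading 5.1°; drift -2.9° → track 2.2°, groundspeed 204.2 kt
Leg 5: heading 104.7°; drift -5.8° → track 98.9°, groundspeed 172.1 kt
Leg 6: heading 33.6°; drift -5.3° → track 28.3°, groundspeed 197.6 kt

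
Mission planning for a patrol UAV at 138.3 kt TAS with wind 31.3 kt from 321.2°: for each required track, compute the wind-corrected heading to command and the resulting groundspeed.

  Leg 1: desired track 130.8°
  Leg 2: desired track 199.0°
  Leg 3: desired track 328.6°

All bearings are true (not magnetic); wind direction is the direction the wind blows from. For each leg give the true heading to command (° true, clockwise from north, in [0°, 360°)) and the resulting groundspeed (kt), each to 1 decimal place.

Leg 1: desired track 130.8°; wind correction -2.3° → command heading 128.5°, groundspeed 169.0 kt
Leg 2: desired track 199.0°; wind correction +11.0° → command heading 210.0°, groundspeed 152.4 kt
Leg 3: desired track 328.6°; wind correction -1.7° → command heading 326.9°, groundspeed 107.2 kt

Leg 1: heading=128.5°, groundspeed=169.0 kt
Leg 2: heading=210.0°, groundspeed=152.4 kt
Leg 3: heading=326.9°, groundspeed=107.2 kt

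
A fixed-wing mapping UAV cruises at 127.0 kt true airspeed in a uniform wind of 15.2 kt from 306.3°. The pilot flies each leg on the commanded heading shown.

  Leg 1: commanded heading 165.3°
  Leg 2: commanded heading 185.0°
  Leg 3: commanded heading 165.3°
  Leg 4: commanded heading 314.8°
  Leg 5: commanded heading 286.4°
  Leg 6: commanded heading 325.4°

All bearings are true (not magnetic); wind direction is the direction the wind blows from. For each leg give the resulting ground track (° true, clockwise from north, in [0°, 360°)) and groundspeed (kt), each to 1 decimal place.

Leg 1: heading 165.3°; drift -3.9° → track 161.4°, groundspeed 139.1 kt
Leg 2: heading 185.0°; drift -5.5° → track 179.5°, groundspeed 135.5 kt
Leg 3: heading 165.3°; drift -3.9° → track 161.4°, groundspeed 139.1 kt
Leg 4: heading 314.8°; drift +1.1° → track 315.9°, groundspeed 112.0 kt
Leg 5: heading 286.4°; drift -2.6° → track 283.8°, groundspeed 112.8 kt
Leg 6: heading 325.4°; drift +2.5° → track 327.9°, groundspeed 112.7 kt

Leg 1: track=161.4°, groundspeed=139.1 kt
Leg 2: track=179.5°, groundspeed=135.5 kt
Leg 3: track=161.4°, groundspeed=139.1 kt
Leg 4: track=315.9°, groundspeed=112.0 kt
Leg 5: track=283.8°, groundspeed=112.8 kt
Leg 6: track=327.9°, groundspeed=112.7 kt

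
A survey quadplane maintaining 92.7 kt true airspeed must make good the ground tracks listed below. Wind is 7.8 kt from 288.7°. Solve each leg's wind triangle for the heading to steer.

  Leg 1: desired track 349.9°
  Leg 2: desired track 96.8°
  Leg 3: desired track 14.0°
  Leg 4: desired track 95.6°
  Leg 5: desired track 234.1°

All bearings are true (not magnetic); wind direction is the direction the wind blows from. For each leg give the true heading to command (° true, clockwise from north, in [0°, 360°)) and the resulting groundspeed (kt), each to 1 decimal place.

Leg 1: desired track 349.9°; wind correction -4.2° → command heading 345.7°, groundspeed 88.7 kt
Leg 2: desired track 96.8°; wind correction -1.0° → command heading 95.8°, groundspeed 100.3 kt
Leg 3: desired track 14.0°; wind correction -4.8° → command heading 9.2°, groundspeed 91.7 kt
Leg 4: desired track 95.6°; wind correction -1.1° → command heading 94.5°, groundspeed 100.3 kt
Leg 5: desired track 234.1°; wind correction +3.9° → command heading 238.0°, groundspeed 88.0 kt

Leg 1: heading=345.7°, groundspeed=88.7 kt
Leg 2: heading=95.8°, groundspeed=100.3 kt
Leg 3: heading=9.2°, groundspeed=91.7 kt
Leg 4: heading=94.5°, groundspeed=100.3 kt
Leg 5: heading=238.0°, groundspeed=88.0 kt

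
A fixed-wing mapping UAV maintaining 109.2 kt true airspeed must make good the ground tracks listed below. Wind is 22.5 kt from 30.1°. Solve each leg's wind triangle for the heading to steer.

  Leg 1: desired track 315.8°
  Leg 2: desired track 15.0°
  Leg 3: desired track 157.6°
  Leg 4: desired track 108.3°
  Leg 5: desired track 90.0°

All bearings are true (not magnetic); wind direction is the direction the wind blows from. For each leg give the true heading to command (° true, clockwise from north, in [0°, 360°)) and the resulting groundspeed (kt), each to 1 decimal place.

Leg 1: desired track 315.8°; wind correction +11.4° → command heading 327.2°, groundspeed 100.9 kt
Leg 2: desired track 15.0°; wind correction +3.1° → command heading 18.1°, groundspeed 87.3 kt
Leg 3: desired track 157.6°; wind correction -9.4° → command heading 148.2°, groundspeed 121.4 kt
Leg 4: desired track 108.3°; wind correction -11.6° → command heading 96.7°, groundspeed 102.4 kt
Leg 5: desired track 90.0°; wind correction -10.3° → command heading 79.7°, groundspeed 96.2 kt

Leg 1: heading=327.2°, groundspeed=100.9 kt
Leg 2: heading=18.1°, groundspeed=87.3 kt
Leg 3: heading=148.2°, groundspeed=121.4 kt
Leg 4: heading=96.7°, groundspeed=102.4 kt
Leg 5: heading=79.7°, groundspeed=96.2 kt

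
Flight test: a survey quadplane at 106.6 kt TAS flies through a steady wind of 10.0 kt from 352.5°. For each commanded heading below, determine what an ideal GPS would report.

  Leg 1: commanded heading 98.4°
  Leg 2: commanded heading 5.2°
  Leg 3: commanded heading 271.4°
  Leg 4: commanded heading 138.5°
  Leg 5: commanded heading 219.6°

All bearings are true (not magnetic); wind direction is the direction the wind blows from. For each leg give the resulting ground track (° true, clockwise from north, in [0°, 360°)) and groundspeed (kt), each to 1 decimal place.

Leg 1: heading 98.4°; drift +5.0° → track 103.4°, groundspeed 109.8 kt
Leg 2: heading 5.2°; drift +1.3° → track 6.5°, groundspeed 96.9 kt
Leg 3: heading 271.4°; drift -5.4° → track 266.0°, groundspeed 105.5 kt
Leg 4: heading 138.5°; drift +2.8° → track 141.3°, groundspeed 115.0 kt
Leg 5: heading 219.6°; drift -3.7° → track 215.9°, groundspeed 113.6 kt

Leg 1: track=103.4°, groundspeed=109.8 kt
Leg 2: track=6.5°, groundspeed=96.9 kt
Leg 3: track=266.0°, groundspeed=105.5 kt
Leg 4: track=141.3°, groundspeed=115.0 kt
Leg 5: track=215.9°, groundspeed=113.6 kt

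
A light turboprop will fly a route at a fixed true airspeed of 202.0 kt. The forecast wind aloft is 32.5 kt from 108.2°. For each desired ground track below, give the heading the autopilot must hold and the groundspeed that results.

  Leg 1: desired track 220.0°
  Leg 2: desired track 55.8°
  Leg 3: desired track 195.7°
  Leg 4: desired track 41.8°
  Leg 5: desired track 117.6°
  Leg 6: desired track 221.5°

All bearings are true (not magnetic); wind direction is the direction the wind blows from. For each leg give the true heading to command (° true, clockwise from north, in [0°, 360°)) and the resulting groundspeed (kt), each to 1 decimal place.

Leg 1: heading=211.4°, groundspeed=211.8 kt
Leg 2: heading=63.1°, groundspeed=180.5 kt
Leg 3: heading=186.5°, groundspeed=198.0 kt
Leg 4: heading=50.3°, groundspeed=186.8 kt
Leg 5: heading=116.1°, groundspeed=169.9 kt
Leg 6: heading=213.0°, groundspeed=212.6 kt

Leg 1: desired track 220.0°; wind correction -8.6° → command heading 211.4°, groundspeed 211.8 kt
Leg 2: desired track 55.8°; wind correction +7.3° → command heading 63.1°, groundspeed 180.5 kt
Leg 3: desired track 195.7°; wind correction -9.2° → command heading 186.5°, groundspeed 198.0 kt
Leg 4: desired track 41.8°; wind correction +8.5° → command heading 50.3°, groundspeed 186.8 kt
Leg 5: desired track 117.6°; wind correction -1.5° → command heading 116.1°, groundspeed 169.9 kt
Leg 6: desired track 221.5°; wind correction -8.5° → command heading 213.0°, groundspeed 212.6 kt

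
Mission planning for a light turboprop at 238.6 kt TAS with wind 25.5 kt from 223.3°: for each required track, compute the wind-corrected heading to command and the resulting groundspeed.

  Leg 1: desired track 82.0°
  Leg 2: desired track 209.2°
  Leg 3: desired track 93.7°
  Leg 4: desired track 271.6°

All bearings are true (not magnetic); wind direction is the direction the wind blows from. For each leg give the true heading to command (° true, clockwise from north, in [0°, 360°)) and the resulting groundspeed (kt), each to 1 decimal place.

Leg 1: heading=85.8°, groundspeed=258.0 kt
Leg 2: heading=210.7°, groundspeed=213.8 kt
Leg 3: heading=98.4°, groundspeed=254.0 kt
Leg 4: heading=267.0°, groundspeed=220.9 kt

Leg 1: desired track 82.0°; wind correction +3.8° → command heading 85.8°, groundspeed 258.0 kt
Leg 2: desired track 209.2°; wind correction +1.5° → command heading 210.7°, groundspeed 213.8 kt
Leg 3: desired track 93.7°; wind correction +4.7° → command heading 98.4°, groundspeed 254.0 kt
Leg 4: desired track 271.6°; wind correction -4.6° → command heading 267.0°, groundspeed 220.9 kt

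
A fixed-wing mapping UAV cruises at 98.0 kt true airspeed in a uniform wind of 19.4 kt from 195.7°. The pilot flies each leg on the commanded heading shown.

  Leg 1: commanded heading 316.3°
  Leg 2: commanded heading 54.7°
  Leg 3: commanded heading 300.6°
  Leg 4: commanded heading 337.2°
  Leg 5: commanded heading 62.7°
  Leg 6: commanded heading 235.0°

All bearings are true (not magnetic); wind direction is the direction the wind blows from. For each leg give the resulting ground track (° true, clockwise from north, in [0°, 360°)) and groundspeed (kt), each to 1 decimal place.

Leg 1: track=325.1°, groundspeed=109.2 kt
Leg 2: track=48.5°, groundspeed=113.7 kt
Leg 3: track=310.9°, groundspeed=104.7 kt
Leg 4: track=343.3°, groundspeed=113.8 kt
Leg 5: track=55.4°, groundspeed=112.1 kt
Leg 6: track=243.4°, groundspeed=83.9 kt

Leg 1: heading 316.3°; drift +8.8° → track 325.1°, groundspeed 109.2 kt
Leg 2: heading 54.7°; drift -6.2° → track 48.5°, groundspeed 113.7 kt
Leg 3: heading 300.6°; drift +10.3° → track 310.9°, groundspeed 104.7 kt
Leg 4: heading 337.2°; drift +6.1° → track 343.3°, groundspeed 113.8 kt
Leg 5: heading 62.7°; drift -7.3° → track 55.4°, groundspeed 112.1 kt
Leg 6: heading 235.0°; drift +8.4° → track 243.4°, groundspeed 83.9 kt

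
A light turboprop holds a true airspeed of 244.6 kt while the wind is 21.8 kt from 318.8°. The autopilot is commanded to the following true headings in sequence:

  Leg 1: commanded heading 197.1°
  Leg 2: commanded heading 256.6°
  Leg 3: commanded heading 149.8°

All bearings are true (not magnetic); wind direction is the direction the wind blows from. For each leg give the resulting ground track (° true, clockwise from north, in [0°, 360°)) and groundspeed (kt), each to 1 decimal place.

Leg 1: heading 197.1°; drift -4.1° → track 193.0°, groundspeed 256.7 kt
Leg 2: heading 256.6°; drift -4.7° → track 251.9°, groundspeed 235.2 kt
Leg 3: heading 149.8°; drift -0.9° → track 148.9°, groundspeed 266.0 kt

Leg 1: track=193.0°, groundspeed=256.7 kt
Leg 2: track=251.9°, groundspeed=235.2 kt
Leg 3: track=148.9°, groundspeed=266.0 kt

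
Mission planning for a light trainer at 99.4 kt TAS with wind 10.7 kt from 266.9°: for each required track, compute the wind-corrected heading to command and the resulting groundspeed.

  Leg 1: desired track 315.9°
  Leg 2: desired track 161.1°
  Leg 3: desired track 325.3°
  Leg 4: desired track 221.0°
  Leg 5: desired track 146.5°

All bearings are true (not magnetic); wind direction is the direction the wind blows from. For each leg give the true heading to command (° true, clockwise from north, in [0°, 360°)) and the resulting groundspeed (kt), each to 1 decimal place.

Leg 1: desired track 315.9°; wind correction -4.7° → command heading 311.2°, groundspeed 92.1 kt
Leg 2: desired track 161.1°; wind correction +5.9° → command heading 167.0°, groundspeed 101.8 kt
Leg 3: desired track 325.3°; wind correction -5.3° → command heading 320.0°, groundspeed 93.4 kt
Leg 4: desired track 221.0°; wind correction +4.4° → command heading 225.4°, groundspeed 91.7 kt
Leg 5: desired track 146.5°; wind correction +5.3° → command heading 151.8°, groundspeed 104.4 kt

Leg 1: heading=311.2°, groundspeed=92.1 kt
Leg 2: heading=167.0°, groundspeed=101.8 kt
Leg 3: heading=320.0°, groundspeed=93.4 kt
Leg 4: heading=225.4°, groundspeed=91.7 kt
Leg 5: heading=151.8°, groundspeed=104.4 kt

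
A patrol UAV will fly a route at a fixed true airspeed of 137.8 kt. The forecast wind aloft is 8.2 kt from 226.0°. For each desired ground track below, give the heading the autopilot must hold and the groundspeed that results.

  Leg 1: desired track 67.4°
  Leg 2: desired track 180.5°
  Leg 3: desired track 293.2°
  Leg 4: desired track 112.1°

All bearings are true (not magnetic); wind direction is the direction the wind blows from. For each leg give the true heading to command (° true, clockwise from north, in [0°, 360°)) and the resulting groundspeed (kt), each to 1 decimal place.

Leg 1: heading=68.6°, groundspeed=145.4 kt
Leg 2: heading=182.9°, groundspeed=131.9 kt
Leg 3: heading=290.1°, groundspeed=134.4 kt
Leg 4: heading=115.2°, groundspeed=140.9 kt

Leg 1: desired track 67.4°; wind correction +1.2° → command heading 68.6°, groundspeed 145.4 kt
Leg 2: desired track 180.5°; wind correction +2.4° → command heading 182.9°, groundspeed 131.9 kt
Leg 3: desired track 293.2°; wind correction -3.1° → command heading 290.1°, groundspeed 134.4 kt
Leg 4: desired track 112.1°; wind correction +3.1° → command heading 115.2°, groundspeed 140.9 kt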